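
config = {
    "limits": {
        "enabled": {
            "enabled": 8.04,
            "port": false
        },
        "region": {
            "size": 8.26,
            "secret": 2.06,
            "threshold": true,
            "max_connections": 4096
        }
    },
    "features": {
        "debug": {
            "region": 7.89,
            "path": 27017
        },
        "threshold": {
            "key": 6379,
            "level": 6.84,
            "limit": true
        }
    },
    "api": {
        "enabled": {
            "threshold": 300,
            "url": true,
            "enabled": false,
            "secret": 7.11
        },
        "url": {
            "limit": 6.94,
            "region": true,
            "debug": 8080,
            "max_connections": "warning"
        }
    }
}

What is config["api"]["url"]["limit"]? 6.94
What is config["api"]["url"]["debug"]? 8080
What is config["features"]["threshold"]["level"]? 6.84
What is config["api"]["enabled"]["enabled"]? False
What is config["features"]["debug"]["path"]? 27017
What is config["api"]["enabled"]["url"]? True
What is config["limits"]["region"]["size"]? 8.26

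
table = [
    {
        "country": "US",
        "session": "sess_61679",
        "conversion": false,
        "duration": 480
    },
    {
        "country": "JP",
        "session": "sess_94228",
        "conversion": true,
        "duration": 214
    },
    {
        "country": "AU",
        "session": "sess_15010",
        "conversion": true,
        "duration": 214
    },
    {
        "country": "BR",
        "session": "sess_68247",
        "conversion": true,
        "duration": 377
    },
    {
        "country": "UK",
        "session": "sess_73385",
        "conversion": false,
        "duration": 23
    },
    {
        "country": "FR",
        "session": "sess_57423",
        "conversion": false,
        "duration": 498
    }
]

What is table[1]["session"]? "sess_94228"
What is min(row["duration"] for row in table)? 23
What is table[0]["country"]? "US"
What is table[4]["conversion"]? False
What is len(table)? 6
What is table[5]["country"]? "FR"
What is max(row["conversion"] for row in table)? True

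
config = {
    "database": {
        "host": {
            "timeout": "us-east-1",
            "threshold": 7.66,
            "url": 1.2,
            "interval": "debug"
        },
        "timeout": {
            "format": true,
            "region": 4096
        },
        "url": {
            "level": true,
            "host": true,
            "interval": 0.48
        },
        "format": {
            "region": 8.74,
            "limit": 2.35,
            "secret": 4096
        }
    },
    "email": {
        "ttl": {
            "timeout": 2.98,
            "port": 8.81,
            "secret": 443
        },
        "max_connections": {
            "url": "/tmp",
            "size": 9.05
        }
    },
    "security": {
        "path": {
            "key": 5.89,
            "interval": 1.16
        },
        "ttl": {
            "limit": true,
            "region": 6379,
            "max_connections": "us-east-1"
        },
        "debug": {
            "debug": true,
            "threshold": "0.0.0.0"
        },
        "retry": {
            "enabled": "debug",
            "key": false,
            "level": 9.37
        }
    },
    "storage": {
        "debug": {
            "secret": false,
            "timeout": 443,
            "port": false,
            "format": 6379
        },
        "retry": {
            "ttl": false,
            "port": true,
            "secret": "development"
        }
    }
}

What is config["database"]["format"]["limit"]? 2.35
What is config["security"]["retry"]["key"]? False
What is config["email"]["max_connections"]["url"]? "/tmp"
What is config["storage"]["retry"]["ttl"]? False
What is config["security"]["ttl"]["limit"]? True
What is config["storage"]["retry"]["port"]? True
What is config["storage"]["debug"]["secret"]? False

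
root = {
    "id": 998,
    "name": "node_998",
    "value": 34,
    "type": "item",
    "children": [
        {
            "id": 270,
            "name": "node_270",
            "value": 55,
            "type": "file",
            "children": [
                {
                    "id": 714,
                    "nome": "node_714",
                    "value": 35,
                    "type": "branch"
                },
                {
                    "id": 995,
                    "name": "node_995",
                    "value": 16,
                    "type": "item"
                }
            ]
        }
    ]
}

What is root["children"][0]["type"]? "file"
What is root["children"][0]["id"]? 270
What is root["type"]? "item"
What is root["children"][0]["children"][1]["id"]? 995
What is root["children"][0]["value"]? 55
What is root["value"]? 34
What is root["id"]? 998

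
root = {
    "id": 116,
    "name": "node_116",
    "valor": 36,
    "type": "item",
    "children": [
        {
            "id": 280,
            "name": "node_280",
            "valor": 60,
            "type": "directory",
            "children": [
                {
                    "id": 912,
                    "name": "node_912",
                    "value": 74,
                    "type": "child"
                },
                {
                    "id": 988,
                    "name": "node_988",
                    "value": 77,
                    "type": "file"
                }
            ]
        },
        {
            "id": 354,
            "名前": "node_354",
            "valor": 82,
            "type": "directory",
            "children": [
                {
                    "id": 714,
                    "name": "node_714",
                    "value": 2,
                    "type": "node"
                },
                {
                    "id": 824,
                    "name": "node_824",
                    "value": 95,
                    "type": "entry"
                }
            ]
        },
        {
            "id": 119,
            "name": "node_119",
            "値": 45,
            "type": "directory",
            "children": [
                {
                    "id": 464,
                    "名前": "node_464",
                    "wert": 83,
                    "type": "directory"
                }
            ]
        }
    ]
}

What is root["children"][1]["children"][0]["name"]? "node_714"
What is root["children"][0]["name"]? "node_280"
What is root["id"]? 116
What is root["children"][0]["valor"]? 60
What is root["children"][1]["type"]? "directory"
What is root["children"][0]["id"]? 280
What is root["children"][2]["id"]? 119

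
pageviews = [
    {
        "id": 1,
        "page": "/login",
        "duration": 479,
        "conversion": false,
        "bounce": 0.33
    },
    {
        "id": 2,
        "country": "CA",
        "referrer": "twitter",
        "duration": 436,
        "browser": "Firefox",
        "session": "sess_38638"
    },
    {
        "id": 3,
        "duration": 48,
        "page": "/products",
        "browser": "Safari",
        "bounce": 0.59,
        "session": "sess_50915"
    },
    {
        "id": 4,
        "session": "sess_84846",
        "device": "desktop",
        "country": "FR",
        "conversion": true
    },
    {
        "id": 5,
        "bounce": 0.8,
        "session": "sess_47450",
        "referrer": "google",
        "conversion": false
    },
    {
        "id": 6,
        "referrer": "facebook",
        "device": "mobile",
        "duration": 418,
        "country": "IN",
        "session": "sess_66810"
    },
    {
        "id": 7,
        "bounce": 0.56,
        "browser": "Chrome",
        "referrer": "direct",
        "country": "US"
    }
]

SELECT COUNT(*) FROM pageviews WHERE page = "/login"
1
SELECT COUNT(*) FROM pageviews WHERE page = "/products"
1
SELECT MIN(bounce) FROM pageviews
0.33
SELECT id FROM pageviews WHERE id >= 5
[5, 6, 7]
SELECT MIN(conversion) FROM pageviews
False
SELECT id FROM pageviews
[1, 2, 3, 4, 5, 6, 7]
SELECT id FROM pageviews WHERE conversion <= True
[1, 4, 5]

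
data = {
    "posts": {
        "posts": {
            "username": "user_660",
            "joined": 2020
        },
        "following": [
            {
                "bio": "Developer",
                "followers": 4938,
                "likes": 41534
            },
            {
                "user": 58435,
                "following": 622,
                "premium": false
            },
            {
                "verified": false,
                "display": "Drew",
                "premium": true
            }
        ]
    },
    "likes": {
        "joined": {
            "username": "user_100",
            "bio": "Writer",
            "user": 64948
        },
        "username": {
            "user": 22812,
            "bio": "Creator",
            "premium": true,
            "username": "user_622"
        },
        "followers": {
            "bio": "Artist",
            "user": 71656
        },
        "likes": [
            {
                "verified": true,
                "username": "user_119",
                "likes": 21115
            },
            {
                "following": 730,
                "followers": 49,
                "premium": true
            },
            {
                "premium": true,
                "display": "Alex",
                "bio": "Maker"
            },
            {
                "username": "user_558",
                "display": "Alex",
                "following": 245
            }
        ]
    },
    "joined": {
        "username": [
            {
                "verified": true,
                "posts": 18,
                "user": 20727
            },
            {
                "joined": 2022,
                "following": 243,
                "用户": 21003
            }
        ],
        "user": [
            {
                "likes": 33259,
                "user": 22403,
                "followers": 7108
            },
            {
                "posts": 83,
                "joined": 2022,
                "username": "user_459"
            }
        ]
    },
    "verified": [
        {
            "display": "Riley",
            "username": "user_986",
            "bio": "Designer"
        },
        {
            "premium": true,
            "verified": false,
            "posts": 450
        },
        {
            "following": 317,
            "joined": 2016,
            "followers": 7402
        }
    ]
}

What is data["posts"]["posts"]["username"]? "user_660"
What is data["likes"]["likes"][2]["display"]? "Alex"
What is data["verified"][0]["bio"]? "Designer"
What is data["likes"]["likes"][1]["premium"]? True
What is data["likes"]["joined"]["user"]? 64948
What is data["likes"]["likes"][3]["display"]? "Alex"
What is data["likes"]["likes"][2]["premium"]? True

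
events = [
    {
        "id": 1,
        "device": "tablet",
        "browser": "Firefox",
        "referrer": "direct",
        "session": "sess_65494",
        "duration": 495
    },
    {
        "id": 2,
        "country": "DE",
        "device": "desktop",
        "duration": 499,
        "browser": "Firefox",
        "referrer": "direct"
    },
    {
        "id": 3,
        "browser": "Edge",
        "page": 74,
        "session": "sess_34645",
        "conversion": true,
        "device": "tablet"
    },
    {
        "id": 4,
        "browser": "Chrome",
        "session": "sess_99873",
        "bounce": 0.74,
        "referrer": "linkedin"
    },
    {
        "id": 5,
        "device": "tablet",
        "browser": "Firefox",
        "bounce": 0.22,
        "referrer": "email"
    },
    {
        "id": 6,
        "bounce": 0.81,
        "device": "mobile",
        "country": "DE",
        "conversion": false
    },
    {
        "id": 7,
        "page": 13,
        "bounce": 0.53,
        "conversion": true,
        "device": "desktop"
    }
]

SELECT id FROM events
[1, 2, 3, 4, 5, 6, 7]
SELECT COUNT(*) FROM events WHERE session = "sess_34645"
1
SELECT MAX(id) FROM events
7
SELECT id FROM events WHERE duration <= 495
[1]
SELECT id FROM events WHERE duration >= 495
[1, 2]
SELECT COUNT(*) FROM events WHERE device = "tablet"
3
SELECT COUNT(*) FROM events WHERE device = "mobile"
1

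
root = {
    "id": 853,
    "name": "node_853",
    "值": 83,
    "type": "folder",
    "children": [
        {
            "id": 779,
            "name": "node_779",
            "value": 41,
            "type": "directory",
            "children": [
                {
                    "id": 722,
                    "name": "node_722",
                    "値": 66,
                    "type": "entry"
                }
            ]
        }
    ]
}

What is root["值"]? 83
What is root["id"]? 853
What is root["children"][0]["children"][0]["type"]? "entry"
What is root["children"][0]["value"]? 41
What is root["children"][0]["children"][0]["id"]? 722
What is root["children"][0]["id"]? 779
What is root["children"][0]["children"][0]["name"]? "node_722"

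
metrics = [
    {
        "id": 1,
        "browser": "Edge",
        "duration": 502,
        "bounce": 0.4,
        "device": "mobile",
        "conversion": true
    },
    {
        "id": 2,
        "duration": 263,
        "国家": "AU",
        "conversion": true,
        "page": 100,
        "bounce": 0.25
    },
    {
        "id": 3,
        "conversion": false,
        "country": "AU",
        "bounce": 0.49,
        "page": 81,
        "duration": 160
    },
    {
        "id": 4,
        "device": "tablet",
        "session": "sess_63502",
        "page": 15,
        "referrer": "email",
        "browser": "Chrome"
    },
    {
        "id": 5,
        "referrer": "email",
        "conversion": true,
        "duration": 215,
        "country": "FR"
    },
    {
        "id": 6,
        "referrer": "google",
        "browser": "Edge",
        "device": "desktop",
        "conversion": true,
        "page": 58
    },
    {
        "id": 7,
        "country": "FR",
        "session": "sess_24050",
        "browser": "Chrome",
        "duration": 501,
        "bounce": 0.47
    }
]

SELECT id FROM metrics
[1, 2, 3, 4, 5, 6, 7]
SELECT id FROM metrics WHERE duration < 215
[3]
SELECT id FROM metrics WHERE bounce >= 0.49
[3]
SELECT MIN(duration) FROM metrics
160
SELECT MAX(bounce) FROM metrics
0.49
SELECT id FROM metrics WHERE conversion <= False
[3]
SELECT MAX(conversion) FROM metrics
True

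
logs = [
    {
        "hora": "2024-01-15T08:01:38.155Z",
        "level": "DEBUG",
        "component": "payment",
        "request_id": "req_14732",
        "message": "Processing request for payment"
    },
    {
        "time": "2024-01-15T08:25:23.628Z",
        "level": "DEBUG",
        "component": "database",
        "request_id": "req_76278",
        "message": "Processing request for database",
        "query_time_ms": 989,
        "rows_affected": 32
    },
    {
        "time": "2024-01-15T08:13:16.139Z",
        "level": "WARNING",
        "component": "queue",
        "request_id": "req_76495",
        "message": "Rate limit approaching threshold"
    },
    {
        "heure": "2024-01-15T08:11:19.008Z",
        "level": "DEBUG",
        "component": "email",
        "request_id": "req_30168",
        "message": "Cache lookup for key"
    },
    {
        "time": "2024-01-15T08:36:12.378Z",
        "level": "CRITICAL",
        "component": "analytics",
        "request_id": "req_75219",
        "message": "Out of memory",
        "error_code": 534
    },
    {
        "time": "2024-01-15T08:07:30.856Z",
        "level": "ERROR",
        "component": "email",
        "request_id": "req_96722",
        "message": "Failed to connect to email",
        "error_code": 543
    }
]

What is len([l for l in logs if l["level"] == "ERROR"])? 1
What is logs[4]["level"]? "CRITICAL"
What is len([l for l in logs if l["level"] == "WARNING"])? 1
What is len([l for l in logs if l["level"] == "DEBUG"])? 3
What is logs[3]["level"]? "DEBUG"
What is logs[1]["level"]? "DEBUG"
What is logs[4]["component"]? "analytics"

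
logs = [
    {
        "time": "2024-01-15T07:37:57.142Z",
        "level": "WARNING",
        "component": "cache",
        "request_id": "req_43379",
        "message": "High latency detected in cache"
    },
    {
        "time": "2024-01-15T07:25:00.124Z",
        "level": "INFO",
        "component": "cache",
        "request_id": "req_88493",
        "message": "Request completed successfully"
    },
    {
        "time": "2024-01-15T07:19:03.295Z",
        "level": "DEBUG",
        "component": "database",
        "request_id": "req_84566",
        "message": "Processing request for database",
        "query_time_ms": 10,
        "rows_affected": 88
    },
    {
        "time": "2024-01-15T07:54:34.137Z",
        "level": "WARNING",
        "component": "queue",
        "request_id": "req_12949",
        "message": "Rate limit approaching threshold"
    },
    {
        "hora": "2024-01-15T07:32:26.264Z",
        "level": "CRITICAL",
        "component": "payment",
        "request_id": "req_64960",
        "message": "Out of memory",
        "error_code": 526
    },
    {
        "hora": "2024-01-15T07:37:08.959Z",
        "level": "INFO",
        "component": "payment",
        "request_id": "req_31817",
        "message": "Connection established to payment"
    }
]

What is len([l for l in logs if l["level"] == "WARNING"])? 2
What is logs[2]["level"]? "DEBUG"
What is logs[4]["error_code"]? 526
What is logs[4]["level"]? "CRITICAL"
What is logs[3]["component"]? "queue"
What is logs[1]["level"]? "INFO"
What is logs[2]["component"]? "database"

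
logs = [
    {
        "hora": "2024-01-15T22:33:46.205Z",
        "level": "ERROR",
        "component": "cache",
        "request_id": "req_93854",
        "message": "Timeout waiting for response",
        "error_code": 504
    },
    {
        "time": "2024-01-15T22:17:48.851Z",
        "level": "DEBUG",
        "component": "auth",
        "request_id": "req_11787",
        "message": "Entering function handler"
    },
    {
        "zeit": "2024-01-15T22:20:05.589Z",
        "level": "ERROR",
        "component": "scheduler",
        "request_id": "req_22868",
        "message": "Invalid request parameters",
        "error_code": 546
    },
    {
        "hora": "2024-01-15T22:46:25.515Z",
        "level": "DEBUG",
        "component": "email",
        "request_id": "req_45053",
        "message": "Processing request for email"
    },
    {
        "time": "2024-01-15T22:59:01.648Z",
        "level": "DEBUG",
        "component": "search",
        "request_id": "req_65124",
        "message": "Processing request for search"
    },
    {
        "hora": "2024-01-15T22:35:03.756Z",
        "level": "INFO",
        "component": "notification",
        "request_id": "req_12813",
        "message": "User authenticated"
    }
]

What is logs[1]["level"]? "DEBUG"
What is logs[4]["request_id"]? "req_65124"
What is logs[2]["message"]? "Invalid request parameters"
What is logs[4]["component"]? "search"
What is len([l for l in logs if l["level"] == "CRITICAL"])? 0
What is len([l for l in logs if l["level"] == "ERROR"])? 2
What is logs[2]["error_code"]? 546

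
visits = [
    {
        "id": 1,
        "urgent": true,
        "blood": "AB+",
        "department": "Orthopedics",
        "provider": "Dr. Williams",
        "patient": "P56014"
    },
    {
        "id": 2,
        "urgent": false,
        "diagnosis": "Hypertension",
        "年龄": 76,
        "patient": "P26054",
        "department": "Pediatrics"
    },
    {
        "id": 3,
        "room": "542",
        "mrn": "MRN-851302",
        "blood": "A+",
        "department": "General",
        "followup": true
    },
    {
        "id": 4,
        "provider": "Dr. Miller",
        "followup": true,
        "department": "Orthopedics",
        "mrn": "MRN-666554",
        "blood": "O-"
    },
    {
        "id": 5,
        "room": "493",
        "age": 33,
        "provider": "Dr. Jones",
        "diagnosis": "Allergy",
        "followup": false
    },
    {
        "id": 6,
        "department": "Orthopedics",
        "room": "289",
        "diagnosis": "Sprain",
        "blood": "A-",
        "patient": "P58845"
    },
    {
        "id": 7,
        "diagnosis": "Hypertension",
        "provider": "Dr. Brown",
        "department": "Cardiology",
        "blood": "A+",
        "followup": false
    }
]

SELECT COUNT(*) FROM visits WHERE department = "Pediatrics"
1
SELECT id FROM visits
[1, 2, 3, 4, 5, 6, 7]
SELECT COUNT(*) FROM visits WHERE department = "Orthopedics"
3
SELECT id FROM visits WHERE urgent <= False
[2]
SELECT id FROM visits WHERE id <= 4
[1, 2, 3, 4]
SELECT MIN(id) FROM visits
1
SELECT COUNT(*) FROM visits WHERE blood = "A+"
2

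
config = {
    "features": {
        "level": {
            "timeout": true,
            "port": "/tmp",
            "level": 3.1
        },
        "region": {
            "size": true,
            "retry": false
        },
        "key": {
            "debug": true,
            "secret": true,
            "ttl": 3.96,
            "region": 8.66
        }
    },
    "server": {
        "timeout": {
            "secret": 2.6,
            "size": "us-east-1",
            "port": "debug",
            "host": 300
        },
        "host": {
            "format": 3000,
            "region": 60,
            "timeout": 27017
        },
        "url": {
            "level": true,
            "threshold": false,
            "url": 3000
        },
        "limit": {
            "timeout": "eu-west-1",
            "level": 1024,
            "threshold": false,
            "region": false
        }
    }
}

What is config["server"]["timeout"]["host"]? 300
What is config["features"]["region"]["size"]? True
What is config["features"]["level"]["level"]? 3.1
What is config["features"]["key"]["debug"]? True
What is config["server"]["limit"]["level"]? 1024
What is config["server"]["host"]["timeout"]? 27017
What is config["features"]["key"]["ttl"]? 3.96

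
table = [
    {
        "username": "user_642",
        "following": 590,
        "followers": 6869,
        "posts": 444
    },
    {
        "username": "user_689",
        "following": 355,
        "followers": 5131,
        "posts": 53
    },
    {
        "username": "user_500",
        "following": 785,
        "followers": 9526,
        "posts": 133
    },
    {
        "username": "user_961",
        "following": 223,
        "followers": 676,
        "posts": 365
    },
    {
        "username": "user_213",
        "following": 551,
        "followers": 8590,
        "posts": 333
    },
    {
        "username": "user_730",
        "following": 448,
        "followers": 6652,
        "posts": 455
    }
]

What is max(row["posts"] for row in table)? 455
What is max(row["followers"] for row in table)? 9526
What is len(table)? 6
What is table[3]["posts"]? 365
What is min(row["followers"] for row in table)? 676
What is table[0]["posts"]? 444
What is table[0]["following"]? 590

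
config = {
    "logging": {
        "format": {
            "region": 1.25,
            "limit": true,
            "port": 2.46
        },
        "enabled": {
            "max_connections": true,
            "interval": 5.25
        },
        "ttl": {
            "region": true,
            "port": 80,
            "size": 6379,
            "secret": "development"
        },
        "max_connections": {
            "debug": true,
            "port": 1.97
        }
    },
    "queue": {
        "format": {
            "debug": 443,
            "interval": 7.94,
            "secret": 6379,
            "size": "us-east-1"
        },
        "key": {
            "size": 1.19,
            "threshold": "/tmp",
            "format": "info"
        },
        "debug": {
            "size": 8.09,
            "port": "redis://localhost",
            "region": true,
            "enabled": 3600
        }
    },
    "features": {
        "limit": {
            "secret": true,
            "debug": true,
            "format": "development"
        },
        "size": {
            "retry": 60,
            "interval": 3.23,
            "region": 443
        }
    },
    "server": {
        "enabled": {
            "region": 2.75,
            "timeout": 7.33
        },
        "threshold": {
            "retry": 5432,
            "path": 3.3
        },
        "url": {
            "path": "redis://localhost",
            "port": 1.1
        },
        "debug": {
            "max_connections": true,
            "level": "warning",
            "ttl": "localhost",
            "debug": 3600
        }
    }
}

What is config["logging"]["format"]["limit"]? True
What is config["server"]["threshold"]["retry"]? 5432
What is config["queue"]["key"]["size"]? 1.19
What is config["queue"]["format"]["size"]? "us-east-1"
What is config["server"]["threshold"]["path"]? 3.3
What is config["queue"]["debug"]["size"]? 8.09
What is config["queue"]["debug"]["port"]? "redis://localhost"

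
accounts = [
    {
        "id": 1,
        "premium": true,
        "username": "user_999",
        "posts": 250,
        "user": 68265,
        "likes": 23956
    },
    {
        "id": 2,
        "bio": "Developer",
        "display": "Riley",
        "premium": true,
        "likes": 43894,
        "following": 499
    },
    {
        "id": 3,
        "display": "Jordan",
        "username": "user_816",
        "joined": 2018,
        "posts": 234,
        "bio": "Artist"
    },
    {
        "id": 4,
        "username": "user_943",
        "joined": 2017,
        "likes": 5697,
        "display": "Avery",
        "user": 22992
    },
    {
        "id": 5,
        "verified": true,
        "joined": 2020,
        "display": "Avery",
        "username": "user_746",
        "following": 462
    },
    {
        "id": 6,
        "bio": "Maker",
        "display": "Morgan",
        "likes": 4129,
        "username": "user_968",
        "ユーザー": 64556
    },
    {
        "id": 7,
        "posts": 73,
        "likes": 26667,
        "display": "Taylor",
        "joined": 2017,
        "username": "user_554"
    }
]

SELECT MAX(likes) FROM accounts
43894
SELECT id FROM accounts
[1, 2, 3, 4, 5, 6, 7]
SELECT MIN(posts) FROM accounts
73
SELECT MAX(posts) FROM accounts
250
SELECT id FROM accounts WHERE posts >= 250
[1]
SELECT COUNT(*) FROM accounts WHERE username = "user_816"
1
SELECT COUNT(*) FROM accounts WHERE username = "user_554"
1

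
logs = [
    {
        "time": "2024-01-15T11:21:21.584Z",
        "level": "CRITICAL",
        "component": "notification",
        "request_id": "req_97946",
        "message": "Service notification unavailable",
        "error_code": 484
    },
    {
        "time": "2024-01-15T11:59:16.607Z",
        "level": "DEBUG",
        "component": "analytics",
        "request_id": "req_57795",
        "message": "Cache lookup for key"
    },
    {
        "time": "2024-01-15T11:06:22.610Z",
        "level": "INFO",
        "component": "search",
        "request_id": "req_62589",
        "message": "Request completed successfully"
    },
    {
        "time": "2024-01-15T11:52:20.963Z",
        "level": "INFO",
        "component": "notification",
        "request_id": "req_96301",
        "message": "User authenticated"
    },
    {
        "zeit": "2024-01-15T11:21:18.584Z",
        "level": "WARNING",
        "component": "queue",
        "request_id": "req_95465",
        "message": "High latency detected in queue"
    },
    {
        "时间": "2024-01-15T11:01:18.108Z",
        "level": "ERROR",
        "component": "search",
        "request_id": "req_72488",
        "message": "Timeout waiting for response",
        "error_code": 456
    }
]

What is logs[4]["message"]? "High latency detected in queue"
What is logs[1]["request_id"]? "req_57795"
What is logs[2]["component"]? "search"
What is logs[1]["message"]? "Cache lookup for key"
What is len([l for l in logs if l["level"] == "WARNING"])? 1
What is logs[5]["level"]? "ERROR"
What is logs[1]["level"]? "DEBUG"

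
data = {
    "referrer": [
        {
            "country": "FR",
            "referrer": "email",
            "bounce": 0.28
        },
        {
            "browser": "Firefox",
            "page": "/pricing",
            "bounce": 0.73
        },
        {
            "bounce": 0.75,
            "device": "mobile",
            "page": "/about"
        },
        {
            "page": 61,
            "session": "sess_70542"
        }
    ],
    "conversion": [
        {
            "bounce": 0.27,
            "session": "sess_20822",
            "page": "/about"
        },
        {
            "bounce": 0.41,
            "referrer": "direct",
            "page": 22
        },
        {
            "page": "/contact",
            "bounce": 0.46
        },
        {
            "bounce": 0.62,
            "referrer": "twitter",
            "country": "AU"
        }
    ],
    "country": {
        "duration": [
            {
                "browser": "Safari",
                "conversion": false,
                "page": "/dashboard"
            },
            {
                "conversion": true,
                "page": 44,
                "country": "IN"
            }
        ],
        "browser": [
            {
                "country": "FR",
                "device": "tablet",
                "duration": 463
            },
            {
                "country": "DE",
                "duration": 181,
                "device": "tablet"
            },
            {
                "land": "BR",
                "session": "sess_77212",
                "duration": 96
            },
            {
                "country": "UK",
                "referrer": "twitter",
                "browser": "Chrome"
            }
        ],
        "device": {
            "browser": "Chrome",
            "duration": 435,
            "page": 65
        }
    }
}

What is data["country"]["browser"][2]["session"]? "sess_77212"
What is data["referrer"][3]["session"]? "sess_70542"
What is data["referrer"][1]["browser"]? "Firefox"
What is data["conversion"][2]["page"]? "/contact"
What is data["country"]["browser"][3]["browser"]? "Chrome"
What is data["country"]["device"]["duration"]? 435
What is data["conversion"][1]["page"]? 22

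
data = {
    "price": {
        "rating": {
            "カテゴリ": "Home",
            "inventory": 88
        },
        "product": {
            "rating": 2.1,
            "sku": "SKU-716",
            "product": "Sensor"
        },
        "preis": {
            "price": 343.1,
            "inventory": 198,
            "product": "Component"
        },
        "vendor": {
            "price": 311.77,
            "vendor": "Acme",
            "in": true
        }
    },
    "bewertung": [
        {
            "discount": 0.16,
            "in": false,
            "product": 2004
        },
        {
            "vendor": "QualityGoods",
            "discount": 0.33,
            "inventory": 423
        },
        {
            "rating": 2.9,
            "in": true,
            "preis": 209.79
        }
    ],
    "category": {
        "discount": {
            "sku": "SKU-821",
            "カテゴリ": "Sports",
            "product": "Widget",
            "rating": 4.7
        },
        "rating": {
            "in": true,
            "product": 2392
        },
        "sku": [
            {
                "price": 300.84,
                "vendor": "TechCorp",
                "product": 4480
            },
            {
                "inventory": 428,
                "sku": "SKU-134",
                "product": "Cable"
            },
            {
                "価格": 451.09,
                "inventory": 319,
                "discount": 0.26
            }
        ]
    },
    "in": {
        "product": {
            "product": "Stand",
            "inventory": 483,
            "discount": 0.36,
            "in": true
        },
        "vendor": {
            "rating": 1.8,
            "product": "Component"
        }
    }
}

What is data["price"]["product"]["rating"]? 2.1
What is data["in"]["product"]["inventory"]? 483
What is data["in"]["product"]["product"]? "Stand"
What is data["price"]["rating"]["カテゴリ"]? "Home"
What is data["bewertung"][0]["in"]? False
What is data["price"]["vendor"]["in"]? True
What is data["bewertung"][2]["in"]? True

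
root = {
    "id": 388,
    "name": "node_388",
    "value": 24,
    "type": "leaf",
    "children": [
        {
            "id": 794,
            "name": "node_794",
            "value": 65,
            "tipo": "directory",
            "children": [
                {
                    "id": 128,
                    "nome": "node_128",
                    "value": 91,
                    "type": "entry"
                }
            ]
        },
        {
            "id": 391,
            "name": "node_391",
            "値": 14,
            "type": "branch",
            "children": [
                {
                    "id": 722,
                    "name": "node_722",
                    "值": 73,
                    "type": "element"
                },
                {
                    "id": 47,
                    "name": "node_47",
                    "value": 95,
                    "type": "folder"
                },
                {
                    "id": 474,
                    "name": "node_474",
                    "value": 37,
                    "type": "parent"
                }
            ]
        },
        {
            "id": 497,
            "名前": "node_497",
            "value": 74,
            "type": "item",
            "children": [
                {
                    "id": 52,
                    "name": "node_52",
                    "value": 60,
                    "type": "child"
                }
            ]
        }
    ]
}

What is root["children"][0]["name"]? "node_794"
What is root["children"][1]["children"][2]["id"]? 474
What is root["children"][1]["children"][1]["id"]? 47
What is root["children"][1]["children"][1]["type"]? "folder"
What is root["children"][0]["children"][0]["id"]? 128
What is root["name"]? "node_388"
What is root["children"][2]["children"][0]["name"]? "node_52"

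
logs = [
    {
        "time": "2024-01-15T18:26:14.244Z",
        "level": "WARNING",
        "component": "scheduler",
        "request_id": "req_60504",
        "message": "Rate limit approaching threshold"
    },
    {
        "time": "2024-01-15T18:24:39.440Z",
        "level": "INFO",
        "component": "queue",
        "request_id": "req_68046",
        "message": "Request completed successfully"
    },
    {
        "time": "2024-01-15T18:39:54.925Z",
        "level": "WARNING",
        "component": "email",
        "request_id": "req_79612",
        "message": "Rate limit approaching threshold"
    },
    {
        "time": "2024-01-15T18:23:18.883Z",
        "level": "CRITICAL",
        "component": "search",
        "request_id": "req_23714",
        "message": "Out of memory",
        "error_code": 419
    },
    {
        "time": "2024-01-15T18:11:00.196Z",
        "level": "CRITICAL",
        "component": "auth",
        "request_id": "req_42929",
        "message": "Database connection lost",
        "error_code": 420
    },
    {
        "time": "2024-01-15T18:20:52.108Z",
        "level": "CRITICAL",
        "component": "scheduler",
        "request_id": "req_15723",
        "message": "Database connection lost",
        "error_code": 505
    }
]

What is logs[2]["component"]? "email"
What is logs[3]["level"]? "CRITICAL"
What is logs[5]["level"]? "CRITICAL"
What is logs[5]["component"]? "scheduler"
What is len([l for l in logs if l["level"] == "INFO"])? 1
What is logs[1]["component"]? "queue"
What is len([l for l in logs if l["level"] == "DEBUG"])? 0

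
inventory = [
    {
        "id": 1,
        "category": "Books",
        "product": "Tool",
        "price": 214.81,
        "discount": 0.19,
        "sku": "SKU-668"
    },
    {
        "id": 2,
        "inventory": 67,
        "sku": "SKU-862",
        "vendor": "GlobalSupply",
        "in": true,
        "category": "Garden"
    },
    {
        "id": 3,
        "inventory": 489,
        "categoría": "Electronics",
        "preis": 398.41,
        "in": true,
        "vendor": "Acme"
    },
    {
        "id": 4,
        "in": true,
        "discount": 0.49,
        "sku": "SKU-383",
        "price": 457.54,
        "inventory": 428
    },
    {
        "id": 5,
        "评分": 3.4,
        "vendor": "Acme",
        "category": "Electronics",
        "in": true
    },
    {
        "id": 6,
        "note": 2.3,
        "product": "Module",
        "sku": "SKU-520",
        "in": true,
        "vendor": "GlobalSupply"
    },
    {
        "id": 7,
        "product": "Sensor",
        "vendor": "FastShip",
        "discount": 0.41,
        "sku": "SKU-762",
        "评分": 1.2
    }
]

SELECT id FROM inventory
[1, 2, 3, 4, 5, 6, 7]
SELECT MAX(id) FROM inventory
7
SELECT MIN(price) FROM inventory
214.81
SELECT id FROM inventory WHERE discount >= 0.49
[4]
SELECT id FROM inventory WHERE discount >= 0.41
[4, 7]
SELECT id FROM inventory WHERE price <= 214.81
[1]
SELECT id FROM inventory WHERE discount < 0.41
[1]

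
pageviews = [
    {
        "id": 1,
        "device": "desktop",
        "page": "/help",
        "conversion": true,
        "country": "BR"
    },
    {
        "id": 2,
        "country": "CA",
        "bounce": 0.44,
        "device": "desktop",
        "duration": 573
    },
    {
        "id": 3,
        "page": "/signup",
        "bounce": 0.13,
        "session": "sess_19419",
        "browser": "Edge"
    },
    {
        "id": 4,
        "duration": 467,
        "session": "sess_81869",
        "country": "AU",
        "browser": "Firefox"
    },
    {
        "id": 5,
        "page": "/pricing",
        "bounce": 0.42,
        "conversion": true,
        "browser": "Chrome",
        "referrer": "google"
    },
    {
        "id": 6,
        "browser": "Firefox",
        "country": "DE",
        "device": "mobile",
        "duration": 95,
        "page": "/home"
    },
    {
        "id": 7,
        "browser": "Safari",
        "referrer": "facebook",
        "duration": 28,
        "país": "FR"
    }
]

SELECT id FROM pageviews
[1, 2, 3, 4, 5, 6, 7]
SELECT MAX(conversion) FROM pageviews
True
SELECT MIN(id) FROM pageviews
1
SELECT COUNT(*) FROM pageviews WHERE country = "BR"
1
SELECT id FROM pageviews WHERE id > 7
[]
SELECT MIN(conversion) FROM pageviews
True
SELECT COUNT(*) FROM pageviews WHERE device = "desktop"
2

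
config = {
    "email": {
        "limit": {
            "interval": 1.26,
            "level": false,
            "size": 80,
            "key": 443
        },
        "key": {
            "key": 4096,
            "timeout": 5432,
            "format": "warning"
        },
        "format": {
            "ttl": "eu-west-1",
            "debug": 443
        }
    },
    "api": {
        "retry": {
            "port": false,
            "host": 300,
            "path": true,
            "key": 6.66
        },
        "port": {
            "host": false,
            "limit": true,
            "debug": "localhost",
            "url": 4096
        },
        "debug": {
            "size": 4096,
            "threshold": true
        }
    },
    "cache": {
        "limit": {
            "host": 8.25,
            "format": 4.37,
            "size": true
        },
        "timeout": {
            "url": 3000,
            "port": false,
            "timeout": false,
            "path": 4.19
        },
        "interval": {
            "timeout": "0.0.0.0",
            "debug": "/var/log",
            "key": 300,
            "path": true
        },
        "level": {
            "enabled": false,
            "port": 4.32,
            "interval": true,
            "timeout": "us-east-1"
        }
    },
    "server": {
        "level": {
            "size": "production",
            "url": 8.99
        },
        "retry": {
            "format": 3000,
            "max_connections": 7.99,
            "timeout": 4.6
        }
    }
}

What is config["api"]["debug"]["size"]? 4096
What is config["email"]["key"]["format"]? "warning"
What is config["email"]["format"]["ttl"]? "eu-west-1"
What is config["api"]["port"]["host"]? False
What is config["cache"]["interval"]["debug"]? "/var/log"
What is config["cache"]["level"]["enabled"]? False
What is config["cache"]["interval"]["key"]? 300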